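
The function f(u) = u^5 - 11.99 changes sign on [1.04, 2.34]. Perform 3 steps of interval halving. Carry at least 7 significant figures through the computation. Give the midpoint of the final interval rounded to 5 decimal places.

f(1.040000) = -10.773347, f(2.340000) = 58.168337 (opposite signs)
step 1: m = 1.690000, f(m) = 1.795849 > 0 → root in [1.040000, 1.690000]
step 2: m = 1.365000, f(m) = -7.251256 < 0 → root in [1.365000, 1.690000]
step 3: m = 1.527500, f(m) = -3.674161 < 0 → root in [1.527500, 1.690000]
Midpoint of [1.527500, 1.690000] = 1.608750

1.60875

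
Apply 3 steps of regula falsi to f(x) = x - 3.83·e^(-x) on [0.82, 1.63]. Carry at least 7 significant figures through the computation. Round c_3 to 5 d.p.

1.17899

False-position update: c = (a·f(b) − b·f(a))/(f(b) − f(a)); replace the endpoint whose sign matches f(c).
f(0.820000) = -0.866853, f(1.630000) = 0.879590
step 1: c = 1.222046, f(c) = 0.093626 > 0 → new bracket [0.820000, 1.222046]
step 2: c = 1.182855, f(c) = 0.009333 > 0 → new bracket [0.820000, 1.182855]
step 3: c = 1.178990, f(c) = 0.000923 > 0 → new bracket [0.820000, 1.178990]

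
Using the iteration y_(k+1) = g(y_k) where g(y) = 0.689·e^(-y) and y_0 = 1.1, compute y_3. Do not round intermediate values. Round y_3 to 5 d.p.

y_1 = g(1.100000) = 0.229348
y_2 = g(0.229348) = 0.547791
y_3 = g(0.547791) = 0.398398

0.39840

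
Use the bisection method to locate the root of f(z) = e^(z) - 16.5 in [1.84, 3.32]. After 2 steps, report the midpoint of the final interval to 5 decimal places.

f(1.840000) = -10.203462, f(3.320000) = 11.160351 (opposite signs)
step 1: m = 2.580000, f(m) = -3.302862 < 0 → root in [2.580000, 3.320000]
step 2: m = 2.950000, f(m) = 2.605954 > 0 → root in [2.580000, 2.950000]
Midpoint of [2.580000, 2.950000] = 2.765000

2.76500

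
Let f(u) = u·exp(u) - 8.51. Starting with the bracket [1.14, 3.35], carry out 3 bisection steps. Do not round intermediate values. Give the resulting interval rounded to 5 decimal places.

f(1.140000) = -4.945484, f(3.350000) = 86.974158 (opposite signs)
step 1: m = 2.245000, f(m) = 12.683733 > 0 → root in [1.140000, 2.245000]
step 2: m = 1.692500, f(m) = 0.685431 > 0 → root in [1.140000, 1.692500]
step 3: m = 1.416250, f(m) = -2.672734 < 0 → root in [1.416250, 1.692500]

[1.41625, 1.69250]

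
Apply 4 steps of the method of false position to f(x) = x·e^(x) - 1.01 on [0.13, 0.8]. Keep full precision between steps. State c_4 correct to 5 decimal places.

0.57029

f(0.130000) = -0.861952, f(0.800000) = 0.770433
step 1: c = 0.483782, f(c) = -0.225210 < 0 → new bracket [0.483782, 0.800000]
step 2: c = 0.555309, f(c) = -0.042385 < 0 → new bracket [0.555309, 0.800000]
step 3: c = 0.568069, f(c) = -0.007441 < 0 → new bracket [0.568069, 0.800000]
step 4: c = 0.570287, f(c) = -0.001290 < 0 → new bracket [0.570287, 0.800000]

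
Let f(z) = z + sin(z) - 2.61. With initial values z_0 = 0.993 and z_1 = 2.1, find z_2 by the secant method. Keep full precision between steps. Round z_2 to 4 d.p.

1.7548

f(z_0) = -0.779332, f(z_1) = 0.353209
z_2 = 2.100000 - (0.353209)·(2.100000 - 0.993000)/(0.353209 - (-0.779332)) = 1.754756; f(z_2) = 0.127883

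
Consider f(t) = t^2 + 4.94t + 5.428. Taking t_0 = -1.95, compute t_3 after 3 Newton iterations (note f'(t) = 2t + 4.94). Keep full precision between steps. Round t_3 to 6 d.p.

Newton update: t ← t − f(t)/f'(t).
t_0 = -1.950000: f = -0.402500, f' = 1.040000 → t_1 = -1.950000 - (-0.402500)/(1.040000) = -1.562981
t_1 = -1.562981: f = 0.149784, f' = 1.814038 → t_2 = -1.562981 - (0.149784)/(1.814038) = -1.645550
t_2 = -1.645550: f = 0.006818, f' = 1.648900 → t_3 = -1.645550 - (0.006818)/(1.648900) = -1.649685

-1.649685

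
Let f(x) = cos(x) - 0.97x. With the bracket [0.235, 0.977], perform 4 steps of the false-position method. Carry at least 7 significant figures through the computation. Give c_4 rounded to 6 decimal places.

False-position update: c = (a·f(b) − b·f(a))/(f(b) − f(a)); replace the endpoint whose sign matches f(c).
f(0.235000) = 0.744564, f(0.977000) = -0.388178
step 1: c = 0.722725, f(c) = 0.048963 > 0 → new bracket [0.722725, 0.977000]
step 2: c = 0.751206, f(c) = 0.002197 > 0 → new bracket [0.751206, 0.977000]
step 3: c = 0.752476, f(c) = 0.000096 > 0 → new bracket [0.752476, 0.977000]
step 4: c = 0.752532, f(c) = 0.000004 > 0 → new bracket [0.752532, 0.977000]

0.752532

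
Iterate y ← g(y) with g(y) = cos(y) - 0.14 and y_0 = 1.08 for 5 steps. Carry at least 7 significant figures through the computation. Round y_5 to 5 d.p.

0.61763

y_1 = g(1.080000) = 0.331328
y_2 = g(0.331328) = 0.805611
y_3 = g(0.805611) = 0.552671
y_4 = g(0.552671) = 0.711126
y_5 = g(0.711126) = 0.617628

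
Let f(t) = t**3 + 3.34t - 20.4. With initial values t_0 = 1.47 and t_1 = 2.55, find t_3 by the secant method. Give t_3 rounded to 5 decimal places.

Secant update: t_(k+1) = t_k − f(t_k)·(t_k − t_(k-1))/(f(t_k) − f(t_(k-1))).
f(t_0) = -12.313677, f(t_1) = 4.698375
t_2 = 2.550000 - (4.698375)·(2.550000 - 1.470000)/(4.698375 - (-12.313677)) = 2.251726; f(t_2) = -1.462368
t_3 = 2.251726 - (-1.462368)·(2.251726 - 2.550000)/(-1.462368 - (4.698375)) = 2.322527; f(t_3) = -0.114738

2.32253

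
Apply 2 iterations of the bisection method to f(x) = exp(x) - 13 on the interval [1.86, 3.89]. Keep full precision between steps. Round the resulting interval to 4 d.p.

f(1.860000) = -6.576263, f(3.890000) = 35.910887 (opposite signs)
step 1: m = 2.875000, f(m) = 4.725424 > 0 → root in [1.860000, 2.875000]
step 2: m = 2.367500, f(m) = -2.329318 < 0 → root in [2.367500, 2.875000]

[2.3675, 2.8750]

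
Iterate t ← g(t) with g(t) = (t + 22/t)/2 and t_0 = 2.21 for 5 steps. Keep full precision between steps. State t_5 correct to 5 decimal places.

4.69042

t_1 = g(2.210000) = 6.082376
t_2 = g(6.082376) = 4.849692
t_3 = g(4.849692) = 4.693031
t_4 = g(4.693031) = 4.690416
t_5 = g(4.690416) = 4.690416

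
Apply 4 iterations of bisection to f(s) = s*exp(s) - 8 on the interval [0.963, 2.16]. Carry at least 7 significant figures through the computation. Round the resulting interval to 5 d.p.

f(0.963000) = -5.477380, f(2.160000) = 10.729657 (opposite signs)
step 1: m = 1.561500, f(m) = -0.557946 < 0 → root in [1.561500, 2.160000]
step 2: m = 1.860750, f(m) = 3.961936 > 0 → root in [1.561500, 1.860750]
step 3: m = 1.711125, f(m) = 1.471394 > 0 → root in [1.561500, 1.711125]
step 4: m = 1.636313, f(m) = 0.404420 > 0 → root in [1.561500, 1.636313]

[1.56150, 1.63631]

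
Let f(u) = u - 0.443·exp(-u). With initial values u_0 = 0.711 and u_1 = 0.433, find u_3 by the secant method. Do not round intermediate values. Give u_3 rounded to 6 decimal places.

f(u_0) = 0.493419, f(u_1) = 0.145688
u_2 = 0.433000 - (0.145688)·(0.433000 - 0.711000)/(0.145688 - (0.493419)) = 0.316527; f(u_2) = -0.006276
u_3 = 0.316527 - (-0.006276)·(0.316527 - 0.433000)/(-0.006276 - (0.145688)) = 0.321337; f(u_3) = 0.000083

0.321337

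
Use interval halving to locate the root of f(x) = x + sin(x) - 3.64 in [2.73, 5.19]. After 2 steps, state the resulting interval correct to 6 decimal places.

[4.575000, 5.190000]

f(2.730000) = -0.509931, f(5.190000) = 0.661904 (opposite signs)
step 1: m = 3.960000, f(m) = -0.410058 < 0 → root in [3.960000, 5.190000]
step 2: m = 4.575000, f(m) = -0.055577 < 0 → root in [4.575000, 5.190000]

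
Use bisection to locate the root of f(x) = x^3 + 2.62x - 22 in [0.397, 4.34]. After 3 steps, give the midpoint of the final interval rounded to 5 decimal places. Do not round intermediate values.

2.61494

f(0.397000) = -20.897289, f(4.340000) = 71.117304 (opposite signs)
step 1: m = 2.368500, f(m) = -2.507737 < 0 → root in [2.368500, 4.340000]
step 2: m = 3.354250, f(m) = 24.526778 > 0 → root in [2.368500, 3.354250]
step 3: m = 2.861375, f(m) = 8.924216 > 0 → root in [2.368500, 2.861375]
Midpoint of [2.368500, 2.861375] = 2.614937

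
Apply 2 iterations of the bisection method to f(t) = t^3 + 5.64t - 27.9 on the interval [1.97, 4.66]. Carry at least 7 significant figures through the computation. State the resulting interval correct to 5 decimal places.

[1.97000, 2.64250]

f(1.970000) = -9.143827, f(4.660000) = 99.577096 (opposite signs)
step 1: m = 3.315000, f(m) = 27.225881 > 0 → root in [1.970000, 3.315000]
step 2: m = 2.642500, f(m) = 5.455766 > 0 → root in [1.970000, 2.642500]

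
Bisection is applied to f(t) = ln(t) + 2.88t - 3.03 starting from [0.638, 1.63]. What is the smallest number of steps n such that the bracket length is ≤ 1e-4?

14

Initial width b − a = 1.63 − 0.638 = 0.992000.
After n steps the width is (b−a)/2^n; need (b−a)/2^n ≤ 1e-4.
So n ≥ log₂(0.992000/1e-4) = log₂(9920.0000) ≈ 13.2761.
Hence n = 14.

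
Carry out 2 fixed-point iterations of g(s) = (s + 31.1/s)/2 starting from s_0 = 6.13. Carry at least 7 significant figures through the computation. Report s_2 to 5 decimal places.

s_1 = g(6.130000) = 5.601705
s_2 = g(5.601705) = 5.576793

5.57679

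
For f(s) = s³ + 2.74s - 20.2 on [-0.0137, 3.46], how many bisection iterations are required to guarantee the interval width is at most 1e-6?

Initial width b − a = 3.46 − -0.0137 = 3.473700.
After n steps the width is (b−a)/2^n; need (b−a)/2^n ≤ 1e-6.
So n ≥ log₂(3.473700/1e-6) = log₂(3473700.0000) ≈ 21.7280.
Hence n = 22.

22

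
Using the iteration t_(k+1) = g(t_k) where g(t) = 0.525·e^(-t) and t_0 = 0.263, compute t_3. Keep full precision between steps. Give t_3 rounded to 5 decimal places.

t_1 = g(0.263000) = 0.403589
t_2 = g(0.403589) = 0.350657
t_3 = g(0.350657) = 0.369718

0.36972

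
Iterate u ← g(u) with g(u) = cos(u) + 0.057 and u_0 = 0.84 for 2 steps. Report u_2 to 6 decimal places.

0.805856

u_1 = g(0.840000) = 0.724463
u_2 = g(0.724463) = 0.805856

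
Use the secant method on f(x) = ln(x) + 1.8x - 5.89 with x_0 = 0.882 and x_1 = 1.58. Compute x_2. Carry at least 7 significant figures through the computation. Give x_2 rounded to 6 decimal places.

f(x_0) = -4.427963, f(x_1) = -2.588575
x_2 = 1.580000 - (-2.588575)·(1.580000 - 0.882000)/(-2.588575 - (-4.427963)) = 2.562297; f(x_2) = -0.336961

2.562297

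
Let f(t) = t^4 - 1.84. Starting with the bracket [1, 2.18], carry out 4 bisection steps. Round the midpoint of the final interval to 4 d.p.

f(1.000000) = -0.840000, f(2.180000) = 20.745306 (opposite signs)
step 1: m = 1.590000, f(m) = 4.551290 > 0 → root in [1.000000, 1.590000]
step 2: m = 1.295000, f(m) = 0.972413 > 0 → root in [1.000000, 1.295000]
step 3: m = 1.147500, f(m) = -0.106153 < 0 → root in [1.147500, 1.295000]
step 4: m = 1.221250, f(m) = 0.384428 > 0 → root in [1.147500, 1.221250]
Midpoint of [1.147500, 1.221250] = 1.184375

1.1844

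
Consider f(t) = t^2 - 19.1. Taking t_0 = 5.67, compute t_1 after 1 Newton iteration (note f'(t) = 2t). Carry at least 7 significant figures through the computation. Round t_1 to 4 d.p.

Newton update: t ← t − f(t)/f'(t).
t_0 = 5.670000: f = 13.048900, f' = 11.340000 → t_1 = 5.670000 - (13.048900)/(11.340000) = 4.519303

4.5193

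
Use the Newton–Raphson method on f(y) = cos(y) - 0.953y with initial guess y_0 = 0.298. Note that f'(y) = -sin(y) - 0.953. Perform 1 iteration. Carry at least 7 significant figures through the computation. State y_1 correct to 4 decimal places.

0.8370

y_0 = 0.298000: f = 0.671932, f' = -1.246609 → y_1 = 0.298000 - (0.671932)/(-1.246609) = 0.837008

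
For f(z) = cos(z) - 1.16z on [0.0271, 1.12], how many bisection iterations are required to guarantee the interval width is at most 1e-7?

24

Initial width b − a = 1.12 − 0.0271 = 1.092900.
After n steps the width is (b−a)/2^n; need (b−a)/2^n ≤ 1e-7.
So n ≥ log₂(1.092900/1e-7) = log₂(10929000.0000) ≈ 23.3817.
Hence n = 24.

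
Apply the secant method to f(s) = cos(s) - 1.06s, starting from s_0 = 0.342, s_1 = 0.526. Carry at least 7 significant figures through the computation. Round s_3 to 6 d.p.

0.712453

f(s_0) = 0.579566, f(s_1) = 0.307262
s_2 = 0.526000 - (0.307262)·(0.526000 - 0.342000)/(0.307262 - (0.579566)) = 0.733622; f(s_2) = -0.034886
s_3 = 0.733622 - (-0.034886)·(0.733622 - 0.526000)/(-0.034886 - (0.307262)) = 0.712453; f(s_3) = 0.001561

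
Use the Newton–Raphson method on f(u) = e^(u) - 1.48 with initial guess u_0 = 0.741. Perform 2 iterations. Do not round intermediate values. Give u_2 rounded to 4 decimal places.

f'(u) = e^(u)
u_0 = 0.741000: f = 0.618032, f' = 2.098032 → u_1 = 0.741000 - (0.618032)/(2.098032) = 0.446423
u_1 = 0.446423: f = 0.082712, f' = 1.562712 → u_2 = 0.446423 - (0.082712)/(1.562712) = 0.393494

0.3935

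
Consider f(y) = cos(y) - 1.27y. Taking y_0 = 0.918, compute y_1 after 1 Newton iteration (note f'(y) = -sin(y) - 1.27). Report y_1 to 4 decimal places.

Newton update: y ← y − f(y)/f'(y).
y_0 = 0.918000: f = -0.558450, f' = -2.064388 → y_1 = 0.918000 - (-0.558450)/(-2.064388) = 0.647484

0.6475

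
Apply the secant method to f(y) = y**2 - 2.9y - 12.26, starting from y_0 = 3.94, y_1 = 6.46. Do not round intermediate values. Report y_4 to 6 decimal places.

5.240655

Secant update: y_(k+1) = y_k − f(y_k)·(y_k − y_(k-1))/(f(y_k) − f(y_(k-1))).
f(y_0) = -8.162400, f(y_1) = 10.737600
y_2 = 6.460000 - (10.737600)·(6.460000 - 3.940000)/(10.737600 - (-8.162400)) = 5.028320; f(y_2) = -1.558126
y_3 = 5.028320 - (-1.558126)·(5.028320 - 6.460000)/(-1.558126 - (10.737600)) = 5.209744; f(y_3) = -0.226826
y_4 = 5.209744 - (-0.226826)·(5.209744 - 5.028320)/(-0.226826 - (-1.558126)) = 5.240655; f(y_4) = 0.006563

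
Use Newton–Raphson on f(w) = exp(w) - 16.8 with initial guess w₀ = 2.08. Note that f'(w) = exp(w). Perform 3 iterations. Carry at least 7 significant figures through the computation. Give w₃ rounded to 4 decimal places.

Newton update: w ← w − f(w)/f'(w).
w_0 = 2.080000: f = -8.795531, f' = 8.004469 → w_1 = 2.080000 - (-8.795531)/(8.004469) = 3.178828
w_1 = 3.178828: f = 7.218577, f' = 24.018577 → w_2 = 3.178828 - (7.218577)/(24.018577) = 2.878286
w_2 = 2.878286: f = 0.983769, f' = 17.783769 → w_3 = 2.878286 - (0.983769)/(17.783769) = 2.822968

2.8230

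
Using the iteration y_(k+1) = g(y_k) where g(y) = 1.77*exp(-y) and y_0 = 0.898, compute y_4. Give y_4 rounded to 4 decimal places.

0.8373

y_1 = g(0.898000) = 0.721069
y_2 = g(0.721069) = 0.860631
y_3 = g(0.860631) = 0.748524
y_4 = g(0.748524) = 0.837323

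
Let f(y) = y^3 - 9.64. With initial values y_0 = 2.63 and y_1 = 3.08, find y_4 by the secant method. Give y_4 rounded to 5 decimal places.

2.13165

f(y_0) = 8.551447, f(y_1) = 19.578112
y_2 = 3.080000 - (19.578112)·(3.080000 - 2.630000)/(19.578112 - (8.551447)) = 2.281014; f(y_2) = 2.228173
y_3 = 2.281014 - (2.228173)·(2.281014 - 3.080000)/(2.228173 - (19.578112)) = 2.178404; f(y_3) = 0.697493
y_4 = 2.178404 - (0.697493)·(2.178404 - 2.281014)/(0.697493 - (2.228173)) = 2.131647; f(y_4) = 0.046032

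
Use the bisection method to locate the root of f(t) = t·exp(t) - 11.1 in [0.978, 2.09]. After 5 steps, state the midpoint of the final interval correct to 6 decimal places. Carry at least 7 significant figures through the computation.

1.829375

f(0.978000) = -8.499368, f(2.090000) = 5.797473 (opposite signs)
step 1: m = 1.534000, f(m) = -3.987323 < 0 → root in [1.534000, 2.090000]
step 2: m = 1.812000, f(m) = -0.005703 < 0 → root in [1.812000, 2.090000]
step 3: m = 1.951000, f(m) = 2.626689 > 0 → root in [1.812000, 1.951000]
step 4: m = 1.881500, f(m) = 1.248929 > 0 → root in [1.812000, 1.881500]
step 5: m = 1.846750, f(m) = 0.606887 > 0 → root in [1.812000, 1.846750]
Midpoint of [1.812000, 1.846750] = 1.829375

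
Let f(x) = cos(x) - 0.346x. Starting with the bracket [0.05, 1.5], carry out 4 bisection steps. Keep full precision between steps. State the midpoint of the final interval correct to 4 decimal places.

1.1828

f(0.050000) = 0.981450, f(1.500000) = -0.448263 (opposite signs)
step 1: m = 0.775000, f(m) = 0.446271 > 0 → root in [0.775000, 1.500000]
step 2: m = 1.137500, f(m) = 0.026290 > 0 → root in [1.137500, 1.500000]
step 3: m = 1.318750, f(m) = -0.206901 < 0 → root in [1.137500, 1.318750]
step 4: m = 1.228125, f(m) = -0.088927 < 0 → root in [1.137500, 1.228125]
Midpoint of [1.137500, 1.228125] = 1.182812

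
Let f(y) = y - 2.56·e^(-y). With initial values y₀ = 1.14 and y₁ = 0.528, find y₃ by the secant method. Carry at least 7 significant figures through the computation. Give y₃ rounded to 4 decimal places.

f(y_0) = 0.321263, f(y_1) = -0.981845
y_2 = 0.528000 - (-0.981845)·(0.528000 - 1.140000)/(-0.981845 - (0.321263)) = 0.989120; f(y_2) = 0.037046
y_3 = 0.989120 - (0.037046)·(0.989120 - 0.528000)/(0.037046 - (-0.981845)) = 0.972354; f(y_3) = 0.004183

0.9724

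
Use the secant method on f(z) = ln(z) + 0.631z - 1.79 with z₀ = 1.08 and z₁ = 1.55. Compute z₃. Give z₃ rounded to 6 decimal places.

Secant update: z_(k+1) = z_k − f(z_k)·(z_k − z_(k-1))/(f(z_k) − f(z_(k-1))).
f(z_0) = -1.031559, f(z_1) = -0.373695
z_2 = 1.550000 - (-0.373695)·(1.550000 - 1.080000)/(-0.373695 - (-1.031559)) = 1.816980; f(z_2) = -0.046310
z_3 = 1.816980 - (-0.046310)·(1.816980 - 1.550000)/(-0.046310 - (-0.373695)) = 1.854745; f(z_3) = -0.001908

1.854745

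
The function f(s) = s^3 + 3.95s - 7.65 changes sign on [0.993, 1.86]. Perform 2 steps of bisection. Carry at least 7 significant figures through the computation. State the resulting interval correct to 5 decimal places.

[1.20975, 1.42650]

f(0.993000) = -2.748503, f(1.860000) = 6.131856 (opposite signs)
step 1: m = 1.426500, f(m) = 0.887463 > 0 → root in [0.993000, 1.426500]
step 2: m = 1.209750, f(m) = -1.101024 < 0 → root in [1.209750, 1.426500]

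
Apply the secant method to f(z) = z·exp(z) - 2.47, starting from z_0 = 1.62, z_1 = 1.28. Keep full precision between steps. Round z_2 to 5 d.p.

Secant update: z_(k+1) = z_k − f(z_k)·(z_k − z_(k-1))/(f(z_k) − f(z_(k-1))).
f(z_0) = 5.716006, f(z_1) = 2.133699
z_2 = 1.280000 - (2.133699)·(1.280000 - 1.620000)/(2.133699 - (5.716006)) = 1.077489; f(z_2) = 0.694901

1.07749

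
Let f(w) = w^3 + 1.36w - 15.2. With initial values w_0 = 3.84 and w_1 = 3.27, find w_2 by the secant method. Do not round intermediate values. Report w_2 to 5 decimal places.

Secant update: w_(k+1) = w_k − f(w_k)·(w_k − w_(k-1))/(f(w_k) − f(w_(k-1))).
f(w_0) = 46.645504, f(w_1) = 24.212983
w_2 = 3.270000 - (24.212983)·(3.270000 - 3.840000)/(24.212983 - (46.645504)) = 2.654759; f(w_2) = 7.120544

2.65476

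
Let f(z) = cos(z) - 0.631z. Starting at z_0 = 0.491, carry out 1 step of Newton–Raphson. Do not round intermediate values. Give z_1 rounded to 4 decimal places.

f'(z) = -sin(z) - 0.631
z_0 = 0.491000: f = 0.572041, f' = -1.102508 → z_1 = 0.491000 - (0.572041)/(-1.102508) = 1.009854

1.0099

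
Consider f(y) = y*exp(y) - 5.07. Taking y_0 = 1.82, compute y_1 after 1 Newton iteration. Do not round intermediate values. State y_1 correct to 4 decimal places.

f'(y) = (y+1)*exp(y)
y_0 = 1.820000: f = 6.162782, f' = 17.404641 → y_1 = 1.820000 - (6.162782)/(17.404641) = 1.465912

1.4659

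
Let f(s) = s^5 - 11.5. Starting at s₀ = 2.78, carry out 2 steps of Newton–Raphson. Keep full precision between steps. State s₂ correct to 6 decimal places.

f'(s) = 5s⁴
s_0 = 2.780000: f = 154.544303, f' = 298.640833 → s_1 = 2.780000 - (154.544303)/(298.640833) = 2.262508
s_1 = 2.262508: f = 47.785764, f' = 131.017812 → s_2 = 2.262508 - (47.785764)/(131.017812) = 1.897781

1.897781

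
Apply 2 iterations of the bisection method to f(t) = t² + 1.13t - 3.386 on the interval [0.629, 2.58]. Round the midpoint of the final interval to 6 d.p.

1.360625

f(0.629000) = -2.279589, f(2.580000) = 6.185800 (opposite signs)
step 1: m = 1.604500, f(m) = 1.001505 > 0 → root in [0.629000, 1.604500]
step 2: m = 1.116750, f(m) = -0.876942 < 0 → root in [1.116750, 1.604500]
Midpoint of [1.116750, 1.604500] = 1.360625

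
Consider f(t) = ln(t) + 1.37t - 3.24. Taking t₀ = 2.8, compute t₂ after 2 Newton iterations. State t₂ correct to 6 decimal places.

f'(t) = 1/t + 1.37
t_0 = 2.800000: f = 1.625619, f' = 1.727143 → t_1 = 2.800000 - (1.625619)/(1.727143) = 1.858781
t_1 = 1.858781: f = -0.073549, f' = 1.907987 → t_2 = 1.858781 - (-0.073549)/(1.907987) = 1.897329

1.897329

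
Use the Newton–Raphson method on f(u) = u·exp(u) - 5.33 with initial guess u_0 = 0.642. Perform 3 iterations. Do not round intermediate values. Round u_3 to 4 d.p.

Newton update: u ← u − f(u)/f'(u).
f'(u) = (u + 1)·exp(u)
u_0 = 0.642000: f = -4.110022, f' = 3.120256 → u_1 = 0.642000 - (-4.110022)/(3.120256) = 1.959207
u_1 = 1.959207: f = 8.568018, f' = 20.991715 → u_2 = 1.959207 - (8.568018)/(20.991715) = 1.551045
u_2 = 1.551045: f = 1.985340, f' = 12.031735 → u_3 = 1.551045 - (1.985340)/(12.031735) = 1.386036

1.3860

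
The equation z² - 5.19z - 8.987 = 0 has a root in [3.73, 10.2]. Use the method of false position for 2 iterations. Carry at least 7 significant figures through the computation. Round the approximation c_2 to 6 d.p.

False-position update: c = (a·f(b) − b·f(a))/(f(b) − f(a)); replace the endpoint whose sign matches f(c).
f(3.730000) = -14.432800, f(10.200000) = 42.115000
step 1: c = 5.381350, f(c) = -7.957278 < 0 → new bracket [5.381350, 10.200000]
step 2: c = 6.147110, f(c) = -3.103540 < 0 → new bracket [6.147110, 10.200000]

6.147110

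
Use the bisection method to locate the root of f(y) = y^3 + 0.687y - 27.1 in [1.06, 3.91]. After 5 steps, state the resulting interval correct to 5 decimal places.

[2.84125, 2.93031]

f(1.060000) = -25.180764, f(3.910000) = 35.362641 (opposite signs)
step 1: m = 2.485000, f(m) = -10.047371 < 0 → root in [2.485000, 3.910000]
step 2: m = 3.197500, f(m) = 7.787942 > 0 → root in [2.485000, 3.197500]
step 3: m = 2.841250, f(m) = -2.211498 < 0 → root in [2.841250, 3.197500]
step 4: m = 3.019375, f(m) = 2.500821 > 0 → root in [2.841250, 3.019375]
step 5: m = 2.930313, f(m) = 0.074931 > 0 → root in [2.841250, 2.930313]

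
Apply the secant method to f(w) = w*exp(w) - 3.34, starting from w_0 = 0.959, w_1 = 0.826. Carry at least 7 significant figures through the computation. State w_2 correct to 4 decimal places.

1.1401

f(w_0) = -0.837886, f(w_1) = -1.453281
w_2 = 0.826000 - (-1.453281)·(0.826000 - 0.959000)/(-1.453281 - (-0.837886)) = 1.140085; f(w_2) = 0.225087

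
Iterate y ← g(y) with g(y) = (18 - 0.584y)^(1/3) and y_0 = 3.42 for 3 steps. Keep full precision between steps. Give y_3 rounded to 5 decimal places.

y_1 = g(3.420000) = 2.519985
y_2 = g(2.519985) = 2.547278
y_3 = g(2.547278) = 2.546459

2.54646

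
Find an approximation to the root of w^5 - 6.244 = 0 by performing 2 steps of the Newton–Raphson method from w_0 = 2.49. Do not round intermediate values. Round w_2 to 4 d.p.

f'(w) = 5w^4
w_0 = 2.490000: f = 89.474688, f' = 192.206200 → w_1 = 2.490000 - (89.474688)/(192.206200) = 2.024486
w_1 = 2.024486: f = 27.763431, f' = 83.990288 → w_2 = 2.024486 - (27.763431)/(83.990288) = 1.693931

1.6939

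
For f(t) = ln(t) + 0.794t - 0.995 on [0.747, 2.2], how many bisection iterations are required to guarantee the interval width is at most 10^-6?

21

Initial width b − a = 2.2 − 0.747 = 1.453000.
After n steps the width is (b−a)/2^n; need (b−a)/2^n ≤ 10^-6.
So n ≥ log₂(1.453000/10^-6) = log₂(1453000.0000) ≈ 20.4706.
Hence n = 21.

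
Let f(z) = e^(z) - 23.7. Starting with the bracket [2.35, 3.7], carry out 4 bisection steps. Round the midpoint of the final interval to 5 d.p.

3.15156

f(2.350000) = -13.214430, f(3.700000) = 16.747304 (opposite signs)
step 1: m = 3.025000, f(m) = -3.105995 < 0 → root in [3.025000, 3.700000]
step 2: m = 3.362500, f(m) = 5.161254 > 0 → root in [3.025000, 3.362500]
step 3: m = 3.193750, f(m) = 0.679680 > 0 → root in [3.025000, 3.193750]
step 4: m = 3.109375, f(m) = -1.292964 < 0 → root in [3.109375, 3.193750]
Midpoint of [3.109375, 3.193750] = 3.151563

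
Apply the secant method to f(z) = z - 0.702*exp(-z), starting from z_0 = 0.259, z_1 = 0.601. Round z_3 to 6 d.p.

Secant update: z_(k+1) = z_k − f(z_k)·(z_k − z_(k-1))/(f(z_k) − f(z_(k-1))).
f(z_0) = -0.282820, f(z_1) = 0.216119
z_2 = 0.601000 - (0.216119)·(0.601000 - 0.259000)/(0.216119 - (-0.282820)) = 0.452860; f(z_2) = 0.006523
z_3 = 0.452860 - (0.006523)·(0.452860 - 0.601000)/(0.006523 - (0.216119)) = 0.448249; f(z_3) = -0.000150

0.448249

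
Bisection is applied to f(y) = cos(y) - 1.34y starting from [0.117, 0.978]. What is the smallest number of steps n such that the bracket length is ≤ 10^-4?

Initial width b − a = 0.978 − 0.117 = 0.861000.
After n steps the width is (b−a)/2^n; need (b−a)/2^n ≤ 10^-4.
So n ≥ log₂(0.861000/10^-4) = log₂(8610.0000) ≈ 13.0718.
Hence n = 14.

14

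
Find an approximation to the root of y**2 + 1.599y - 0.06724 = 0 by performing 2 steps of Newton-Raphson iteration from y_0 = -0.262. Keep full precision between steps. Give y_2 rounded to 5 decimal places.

0.04494

f'(y) = 2y + 1.599
y_0 = -0.262000: f = -0.417534, f' = 1.075000 → y_1 = -0.262000 - (-0.417534)/(1.075000) = 0.126404
y_1 = 0.126404: f = 0.150857, f' = 1.851807 → y_2 = 0.126404 - (0.150857)/(1.851807) = 0.044939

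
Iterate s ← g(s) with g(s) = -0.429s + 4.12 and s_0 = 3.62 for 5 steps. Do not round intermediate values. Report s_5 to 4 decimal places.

s_1 = g(3.620000) = 2.567020
s_2 = g(2.567020) = 3.018748
s_3 = g(3.018748) = 2.824957
s_4 = g(2.824957) = 2.908093
s_5 = g(2.908093) = 2.872428

2.8724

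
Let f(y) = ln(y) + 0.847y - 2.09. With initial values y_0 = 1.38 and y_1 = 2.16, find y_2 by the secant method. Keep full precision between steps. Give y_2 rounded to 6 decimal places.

Secant update: y_(k+1) = y_k − f(y_k)·(y_k − y_(k-1))/(f(y_k) − f(y_(k-1))).
f(y_0) = -0.599057, f(y_1) = 0.509628
y_2 = 2.160000 - (0.509628)·(2.160000 - 1.380000)/(0.509628 - (-0.599057)) = 1.801458; f(y_2) = 0.024431

1.801458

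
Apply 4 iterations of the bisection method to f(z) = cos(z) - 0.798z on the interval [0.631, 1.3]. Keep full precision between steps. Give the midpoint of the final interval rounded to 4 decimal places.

f(0.631000) = 0.303900, f(1.300000) = -0.769901 (opposite signs)
step 1: m = 0.965500, f(m) = -0.201463 < 0 → root in [0.631000, 0.965500]
step 2: m = 0.798250, f(m) = 0.060958 > 0 → root in [0.798250, 0.965500]
step 3: m = 0.881875, f(m) = -0.068031 < 0 → root in [0.798250, 0.881875]
step 4: m = 0.840062, f(m) = -0.002954 < 0 → root in [0.798250, 0.840062]
Midpoint of [0.798250, 0.840062] = 0.819156

0.8192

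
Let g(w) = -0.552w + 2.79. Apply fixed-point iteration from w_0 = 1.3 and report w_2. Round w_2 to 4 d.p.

1.6460

w_1 = g(1.300000) = 2.072400
w_2 = g(2.072400) = 1.646035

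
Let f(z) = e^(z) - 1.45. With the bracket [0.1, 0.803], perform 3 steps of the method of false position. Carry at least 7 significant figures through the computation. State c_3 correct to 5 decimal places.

0.36928

False-position update: c = (a·f(b) − b·f(a))/(f(b) − f(a)); replace the endpoint whose sign matches f(c).
f(0.100000) = -0.344829, f(0.803000) = 0.782228
step 1: c = 0.315087, f(c) = -0.079622 < 0 → new bracket [0.315087, 0.803000]
step 2: c = 0.360163, f(c) = -0.016438 < 0 → new bracket [0.360163, 0.803000]
step 3: c = 0.369277, f(c) = -0.003312 < 0 → new bracket [0.369277, 0.803000]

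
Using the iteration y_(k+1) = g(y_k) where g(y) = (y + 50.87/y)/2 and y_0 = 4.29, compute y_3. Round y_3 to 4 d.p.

7.1325

y_1 = g(4.290000) = 8.073904
y_2 = g(8.073904) = 7.187225
y_3 = g(7.187225) = 7.132531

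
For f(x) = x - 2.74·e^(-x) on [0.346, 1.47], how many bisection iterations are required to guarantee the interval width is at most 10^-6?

21

Initial width b − a = 1.47 − 0.346 = 1.124000.
After n steps the width is (b−a)/2^n; need (b−a)/2^n ≤ 10^-6.
So n ≥ log₂(1.124000/10^-6) = log₂(1124000.0000) ≈ 20.1002.
Hence n = 21.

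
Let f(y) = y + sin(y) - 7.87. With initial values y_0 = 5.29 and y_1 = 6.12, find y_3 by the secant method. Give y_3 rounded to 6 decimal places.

7.130943

f(y_0) = -3.417769, f(y_1) = -1.912462
y_2 = 6.120000 - (-1.912462)·(6.120000 - 5.290000)/(-1.912462 - (-3.417769)) = 7.174498; f(y_2) = 0.082395
y_3 = 7.174498 - (0.082395)·(7.174498 - 6.120000)/(0.082395 - (-1.912462)) = 7.130943; f(y_3) = 0.010742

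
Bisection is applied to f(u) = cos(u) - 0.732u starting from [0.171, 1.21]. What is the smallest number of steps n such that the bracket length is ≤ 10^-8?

Initial width b − a = 1.21 − 0.171 = 1.039000.
After n steps the width is (b−a)/2^n; need (b−a)/2^n ≤ 10^-8.
So n ≥ log₂(1.039000/10^-8) = log₂(103900000.0000) ≈ 26.6306.
Hence n = 27.

27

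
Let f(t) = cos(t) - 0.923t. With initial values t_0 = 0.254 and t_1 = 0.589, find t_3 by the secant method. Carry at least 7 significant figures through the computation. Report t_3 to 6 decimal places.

0.773068

f(t_0) = 0.733473, f(t_1) = 0.287850
t_2 = 0.589000 - (0.287850)·(0.589000 - 0.254000)/(0.287850 - (0.733473)) = 0.805393; f(t_2) = -0.050549
t_3 = 0.805393 - (-0.050549)·(0.805393 - 0.589000)/(-0.050549 - (0.287850)) = 0.773068; f(t_3) = 0.002229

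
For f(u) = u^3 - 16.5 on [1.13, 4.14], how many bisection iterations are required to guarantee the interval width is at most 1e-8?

Initial width b − a = 4.14 − 1.13 = 3.010000.
After n steps the width is (b−a)/2^n; need (b−a)/2^n ≤ 1e-8.
So n ≥ log₂(3.010000/1e-8) = log₂(301000000.0000) ≈ 28.1652.
Hence n = 29.

29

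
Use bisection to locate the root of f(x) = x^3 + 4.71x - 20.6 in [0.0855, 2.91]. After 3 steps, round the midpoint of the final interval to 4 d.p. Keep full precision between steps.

2.0273

f(0.085500) = -20.196670, f(2.910000) = 17.748271 (opposite signs)
step 1: m = 1.497750, f(m) = -10.185762 < 0 → root in [1.497750, 2.910000]
step 2: m = 2.203875, f(m) = 0.484615 > 0 → root in [1.497750, 2.203875]
step 3: m = 1.850812, f(m) = -5.542702 < 0 → root in [1.850812, 2.203875]
Midpoint of [1.850812, 2.203875] = 2.027344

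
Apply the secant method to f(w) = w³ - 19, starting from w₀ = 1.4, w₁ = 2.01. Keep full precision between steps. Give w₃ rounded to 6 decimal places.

f(w_0) = -16.256000, f(w_1) = -10.879399
w_2 = 2.010000 - (-10.879399)·(2.010000 - 1.400000)/(-10.879399 - (-16.256000)) = 3.244318; f(w_2) = 15.148379
w_3 = 3.244318 - (15.148379)·(3.244318 - 2.010000)/(15.148379 - (-10.879399)) = 2.525935; f(w_3) = -2.883662

2.525935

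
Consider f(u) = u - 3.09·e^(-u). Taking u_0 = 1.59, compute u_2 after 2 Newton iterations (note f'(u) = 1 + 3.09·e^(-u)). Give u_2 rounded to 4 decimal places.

Newton update: u ← u − f(u)/f'(u).
u_0 = 1.590000: f = 0.959870, f' = 1.630130 → u_1 = 1.590000 - (0.959870)/(1.630130) = 1.001170
u_1 = 1.001170: f = -0.134249, f' = 2.135418 → u_2 = 1.001170 - (-0.134249)/(2.135418) = 1.064037

1.0640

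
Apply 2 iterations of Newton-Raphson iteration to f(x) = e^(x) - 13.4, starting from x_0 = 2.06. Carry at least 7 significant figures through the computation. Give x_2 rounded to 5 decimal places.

f'(x) = e^(x)
x_0 = 2.060000: f = -5.554030, f' = 7.845970 → x_1 = 2.060000 - (-5.554030)/(7.845970) = 2.767883
x_1 = 2.767883: f = 2.524888, f' = 15.924888 → x_2 = 2.767883 - (2.524888)/(15.924888) = 2.609333

2.60933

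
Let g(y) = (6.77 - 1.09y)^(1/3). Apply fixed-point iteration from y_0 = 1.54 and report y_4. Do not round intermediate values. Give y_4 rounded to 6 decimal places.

1.700370

y_1 = g(1.540000) = 1.720333
y_2 = g(1.720333) = 1.697903
y_3 = g(1.697903) = 1.700725
y_4 = g(1.700725) = 1.700370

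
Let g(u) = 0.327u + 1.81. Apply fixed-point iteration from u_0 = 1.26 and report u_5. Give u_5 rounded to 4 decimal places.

2.6841

u_1 = g(1.260000) = 2.222020
u_2 = g(2.222020) = 2.536601
u_3 = g(2.536601) = 2.639468
u_4 = g(2.639468) = 2.673106
u_5 = g(2.673106) = 2.684106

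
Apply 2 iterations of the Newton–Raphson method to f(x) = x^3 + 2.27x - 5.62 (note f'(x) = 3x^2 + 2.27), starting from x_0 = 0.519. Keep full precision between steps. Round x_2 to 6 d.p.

x_0 = 0.519000: f = -4.302072, f' = 3.078083 → x_1 = 0.519000 - (-4.302072)/(3.078083) = 1.916646
x_1 = 1.916646: f = 5.771652, f' = 13.290600 → x_2 = 1.916646 - (5.771652)/(13.290600) = 1.482381

1.482381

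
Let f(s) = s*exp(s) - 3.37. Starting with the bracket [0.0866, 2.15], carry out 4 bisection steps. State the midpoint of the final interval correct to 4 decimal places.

1.0538

f(0.086600) = -3.275566, f(2.150000) = 15.087446 (opposite signs)
step 1: m = 1.118300, f(m) = 0.051605 > 0 → root in [0.086600, 1.118300]
step 2: m = 0.602450, f(m) = -2.269572 < 0 → root in [0.602450, 1.118300]
step 3: m = 0.860375, f(m) = -1.336033 < 0 → root in [0.860375, 1.118300]
step 4: m = 0.989337, f(m) = -0.709224 < 0 → root in [0.989337, 1.118300]
Midpoint of [0.989337, 1.118300] = 1.053819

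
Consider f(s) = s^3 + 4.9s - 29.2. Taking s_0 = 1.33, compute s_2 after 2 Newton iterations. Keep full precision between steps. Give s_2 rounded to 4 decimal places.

2.6974

f'(s) = 3s^2 + 4.9
s_0 = 1.330000: f = -20.330363, f' = 10.206700 → s_1 = 1.330000 - (-20.330363)/(10.206700) = 3.321864
s_1 = 3.321864: f = 23.733191, f' = 38.004351 → s_2 = 3.321864 - (23.733191)/(38.004351) = 2.697378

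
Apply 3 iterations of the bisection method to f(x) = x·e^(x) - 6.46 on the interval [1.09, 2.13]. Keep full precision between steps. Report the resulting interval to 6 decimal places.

[1.350000, 1.480000]

f(1.090000) = -3.218041, f(2.130000) = 11.463666 (opposite signs)
step 1: m = 1.610000, f(m) = 1.594526 > 0 → root in [1.090000, 1.610000]
step 2: m = 1.350000, f(m) = -1.252476 < 0 → root in [1.350000, 1.610000]
step 3: m = 1.480000, f(m) = 0.041560 > 0 → root in [1.350000, 1.480000]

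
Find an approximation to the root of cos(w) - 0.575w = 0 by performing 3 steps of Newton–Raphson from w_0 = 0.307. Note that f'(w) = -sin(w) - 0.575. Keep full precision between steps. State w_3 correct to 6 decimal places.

Newton update: w ← w − f(w)/f'(w).
w_0 = 0.307000: f = 0.776719, f' = -0.877200 → w_1 = 0.307000 - (0.776719)/(-0.877200) = 1.192453
w_1 = 1.192453: f = -0.316279, f' = -1.504278 → w_2 = 1.192453 - (-0.316279)/(-1.504278) = 0.982200
w_2 = 0.982200: f = -0.009571, f' = -1.406721 → w_3 = 0.982200 - (-0.009571)/(-1.406721) = 0.975396

0.975396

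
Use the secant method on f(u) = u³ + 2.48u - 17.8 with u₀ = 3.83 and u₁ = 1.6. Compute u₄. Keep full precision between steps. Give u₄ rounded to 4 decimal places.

2.2825

f(u_0) = 47.880287, f(u_1) = -9.736000
u_2 = 1.600000 - (-9.736000)·(1.600000 - 3.830000)/(-9.736000 - (47.880287)) = 1.976825; f(u_2) = -5.172358
u_3 = 1.976825 - (-5.172358)·(1.976825 - 1.600000)/(-5.172358 - (-9.736000)) = 2.403913; f(u_3) = 2.053436
u_4 = 2.403913 - (2.053436)·(2.403913 - 1.976825)/(2.053436 - (-5.172358)) = 2.282543; f(u_4) = -0.247241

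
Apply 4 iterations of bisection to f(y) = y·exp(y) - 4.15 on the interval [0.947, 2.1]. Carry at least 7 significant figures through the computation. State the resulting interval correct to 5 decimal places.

[1.16319, 1.23525]

f(0.947000) = -1.708668, f(2.100000) = 12.998957 (opposite signs)
step 1: m = 1.523500, f(m) = 2.840208 > 0 → root in [0.947000, 1.523500]
step 2: m = 1.235250, f(m) = 0.098319 > 0 → root in [0.947000, 1.235250]
step 3: m = 1.091125, f(m) = -0.901042 < 0 → root in [1.091125, 1.235250]
step 4: m = 1.163187, f(m) = -0.427663 < 0 → root in [1.163187, 1.235250]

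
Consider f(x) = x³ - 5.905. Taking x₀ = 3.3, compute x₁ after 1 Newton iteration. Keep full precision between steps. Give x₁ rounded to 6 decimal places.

Newton update: x ← x − f(x)/f'(x).
f'(x) = 3x²
x_0 = 3.300000: f = 30.032000, f' = 32.670000 → x_1 = 3.300000 - (30.032000)/(32.670000) = 2.380747

2.380747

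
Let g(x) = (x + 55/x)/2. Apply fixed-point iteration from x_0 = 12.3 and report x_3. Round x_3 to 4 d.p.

7.4164

x_1 = g(12.300000) = 8.385772
x_2 = g(8.385772) = 7.472250
x_3 = g(7.472250) = 7.416409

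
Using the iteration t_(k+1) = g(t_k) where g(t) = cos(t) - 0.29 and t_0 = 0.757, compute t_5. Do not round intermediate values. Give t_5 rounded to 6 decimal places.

t_1 = g(0.757000) = 0.436900
t_2 = g(0.436900) = 0.616068
t_3 = g(0.616068) = 0.526157
t_4 = g(0.526157) = 0.574744
t_5 = g(0.574744) = 0.549332

0.549332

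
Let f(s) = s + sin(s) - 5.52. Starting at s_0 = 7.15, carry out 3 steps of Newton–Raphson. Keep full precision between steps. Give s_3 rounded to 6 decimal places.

5.896825

Newton update: s ← s − f(s)/f'(s).
f'(s) = 1 + cos(s)
s_0 = 7.150000: f = 2.392271, f' = 1.647258 → s_1 = 7.150000 - (2.392271)/(1.647258) = 5.697725
s_1 = 5.697725: f = -0.374858, f' = 1.833458 → s_2 = 5.697725 - (-0.374858)/(1.833458) = 5.902179
s_2 = 5.902179: f = 0.010324, f' = 1.928291 → s_3 = 5.902179 - (0.010324)/(1.928291) = 5.896825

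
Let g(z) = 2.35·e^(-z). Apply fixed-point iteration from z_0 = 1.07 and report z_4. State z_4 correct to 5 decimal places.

z_1 = g(1.070000) = 0.806070
z_2 = g(0.806070) = 1.049533
z_3 = g(1.049533) = 0.822738
z_4 = g(0.822738) = 1.032185

1.03218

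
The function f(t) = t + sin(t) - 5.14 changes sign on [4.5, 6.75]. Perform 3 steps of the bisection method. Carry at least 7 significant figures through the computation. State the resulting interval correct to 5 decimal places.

[5.62500, 5.90625]

f(4.500000) = -1.617530, f(6.750000) = 2.060044 (opposite signs)
step 1: m = 5.625000, f(m) = -0.126682 < 0 → root in [5.625000, 6.750000]
step 2: m = 6.187500, f(m) = 0.951961 > 0 → root in [5.625000, 6.187500]
step 3: m = 5.906250, f(m) = 0.398177 > 0 → root in [5.625000, 5.906250]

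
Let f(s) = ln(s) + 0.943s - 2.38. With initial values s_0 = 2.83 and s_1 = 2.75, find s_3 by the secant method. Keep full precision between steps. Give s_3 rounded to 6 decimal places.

1.867608

Secant update: s_(k+1) = s_k − f(s_k)·(s_k − s_(k-1))/(f(s_k) − f(s_(k-1))).
f(s_0) = 1.328967, f(s_1) = 1.224851
s_2 = 2.750000 - (1.224851)·(2.750000 - 2.830000)/(1.224851 - (1.328967)) = 1.808855; f(s_2) = -0.081556
s_3 = 1.808855 - (-0.081556)·(1.808855 - 2.750000)/(-0.081556 - (1.224851)) = 1.867608; f(s_3) = 0.005813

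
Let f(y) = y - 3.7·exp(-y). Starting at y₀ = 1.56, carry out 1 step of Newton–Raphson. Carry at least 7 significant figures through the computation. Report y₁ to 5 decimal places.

f'(y) = 1 + 3.7·exp(-y)
y_0 = 1.560000: f = 0.782497, f' = 1.777503 → y_1 = 1.560000 - (0.782497)/(1.777503) = 1.119778

1.11978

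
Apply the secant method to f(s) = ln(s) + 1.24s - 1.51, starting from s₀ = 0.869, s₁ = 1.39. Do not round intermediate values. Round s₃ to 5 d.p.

1.12312

f(s_0) = -0.572852, f(s_1) = 0.542904
s_2 = 1.390000 - (0.542904)·(1.390000 - 0.869000)/(0.542904 - (-0.572852)) = 1.136492; f(s_2) = 0.027197
s_3 = 1.136492 - (0.027197)·(1.136492 - 1.390000)/(0.027197 - (0.542904)) = 1.123123; f(s_3) = -0.001214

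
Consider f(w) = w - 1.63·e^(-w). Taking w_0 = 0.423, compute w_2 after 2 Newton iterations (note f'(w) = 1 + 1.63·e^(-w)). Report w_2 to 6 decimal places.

0.761151

w_0 = 0.423000: f = -0.644778, f' = 2.067778 → w_1 = 0.423000 - (-0.644778)/(2.067778) = 0.734822
w_1 = 0.734822: f = -0.046912, f' = 1.781733 → w_2 = 0.734822 - (-0.046912)/(1.781733) = 0.761151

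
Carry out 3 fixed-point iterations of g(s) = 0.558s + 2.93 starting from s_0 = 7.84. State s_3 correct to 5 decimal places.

6.83937

s_1 = g(7.840000) = 7.304720
s_2 = g(7.304720) = 7.006034
s_3 = g(7.006034) = 6.839367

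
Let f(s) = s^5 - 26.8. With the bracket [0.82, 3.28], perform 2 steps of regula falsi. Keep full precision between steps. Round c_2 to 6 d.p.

1.147604

f(0.820000) = -26.429260, f(3.280000) = 352.837599
step 1: c = 0.991425, f(c) = -25.842144 < 0 → new bracket [0.991425, 3.280000]
step 2: c = 1.147604, f(c) = -24.809509 < 0 → new bracket [1.147604, 3.280000]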